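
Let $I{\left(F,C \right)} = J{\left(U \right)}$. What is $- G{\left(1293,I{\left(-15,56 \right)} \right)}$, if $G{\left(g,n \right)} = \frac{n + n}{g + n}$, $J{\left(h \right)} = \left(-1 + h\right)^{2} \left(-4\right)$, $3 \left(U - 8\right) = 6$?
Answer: $\frac{216}{323} \approx 0.66873$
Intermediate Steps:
$U = 10$ ($U = 8 + \frac{1}{3} \cdot 6 = 8 + 2 = 10$)
$J{\left(h \right)} = - 4 \left(-1 + h\right)^{2}$
$I{\left(F,C \right)} = -324$ ($I{\left(F,C \right)} = - 4 \left(-1 + 10\right)^{2} = - 4 \cdot 9^{2} = \left(-4\right) 81 = -324$)
$G{\left(g,n \right)} = \frac{2 n}{g + n}$
$- G{\left(1293,I{\left(-15,56 \right)} \right)} = - \frac{2 \left(-324\right)}{1293 - 324} = - \frac{2 \left(-324\right)}{969} = \left(-1\right) \left(- \frac{216}{323}\right) = \frac{216}{323}$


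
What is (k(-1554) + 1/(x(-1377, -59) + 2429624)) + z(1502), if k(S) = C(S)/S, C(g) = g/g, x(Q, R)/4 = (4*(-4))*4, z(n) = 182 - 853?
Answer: -1266593519963/1887618936 ≈ -671.00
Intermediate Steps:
z(n) = -671
x(Q, R) = -256 (x(Q, R) = 4*((4*(-4))*4) = 4*(-16*4) = 4*(-64) = -256)
C(g) = 1
k(S) = 1/S
(k(-1554) + 1/(x(-1377, -59) + 2429624)) + z(1502) = (1/(-1554) + 1/(-256 + 2429624)) - 671 = (-1/1554 + 1/2429368) - 671 = -1213907/1887618936 - 671 = -1266593519963/1887618936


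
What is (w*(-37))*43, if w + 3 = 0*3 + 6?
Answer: -4773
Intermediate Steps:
w = 3 (w = -3 + (0*3 + 6) = -3 + (0 + 6) = -3 + 6 = 3)
(w*(-37))*43 = (3*(-37))*43 = -111*43 = -4773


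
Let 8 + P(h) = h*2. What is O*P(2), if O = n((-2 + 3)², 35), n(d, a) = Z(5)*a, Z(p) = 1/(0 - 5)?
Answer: 28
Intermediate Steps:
Z(p) = -⅕ (Z(p) = 1/(-5) = -⅕)
n(d, a) = -a/5
P(h) = -8 + 2*h (P(h) = -8 + h*2 = -8 + 2*h)
O = -7 (O = -⅕*35 = -7)
O*P(2) = -7*(-8 + 2*2) = -7*(-8 + 4) = -7*(-4) = 28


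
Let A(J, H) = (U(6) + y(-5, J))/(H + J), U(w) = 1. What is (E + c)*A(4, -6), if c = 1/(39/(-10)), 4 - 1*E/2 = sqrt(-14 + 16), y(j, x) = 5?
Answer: -302/13 + 6*sqrt(2) ≈ -14.745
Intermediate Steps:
A(J, H) = 6/(H + J) (A(J, H) = (1 + 5)/(H + J) = 6/(H + J))
E = 8 - 2*sqrt(2) (E = 8 - 2*sqrt(-14 + 16) = 8 - 2*sqrt(2) ≈ 5.1716)
c = -10/39 (c = 1/(39*(-1/10)) = 1/(-39/10) = -10/39 ≈ -0.25641)
(E + c)*A(4, -6) = ((8 - 2*sqrt(2)) - 10/39)*(6/(-6 + 4)) = (302/39 - 2*sqrt(2))*(6/(-2)) = (302/39 - 2*sqrt(2))*(6*(-1/2)) = (302/39 - 2*sqrt(2))*(-3) = -302/13 + 6*sqrt(2)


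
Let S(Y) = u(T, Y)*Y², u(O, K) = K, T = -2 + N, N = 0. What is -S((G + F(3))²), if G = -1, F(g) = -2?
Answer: -729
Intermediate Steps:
T = -2 (T = -2 + 0 = -2)
S(Y) = Y³ (S(Y) = Y*Y² = Y³)
-S((G + F(3))²) = -((-1 - 2)²)³ = -((-3)²)³ = -1*9³ = -1*729 = -729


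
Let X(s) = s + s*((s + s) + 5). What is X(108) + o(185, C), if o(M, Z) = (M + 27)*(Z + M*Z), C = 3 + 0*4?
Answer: 142272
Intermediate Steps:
X(s) = s + s*(5 + 2*s) (X(s) = s + s*(2*s + 5) = s + s*(5 + 2*s))
C = 3 (C = 3 + 0 = 3)
o(M, Z) = (27 + M)*(Z + M*Z)
X(108) + o(185, C) = 2*108*(3 + 108) + 3*(27 + 185² + 28*185) = 2*108*111 + 3*(27 + 34225 + 5180) = 23976 + 3*39432 = 23976 + 118296 = 142272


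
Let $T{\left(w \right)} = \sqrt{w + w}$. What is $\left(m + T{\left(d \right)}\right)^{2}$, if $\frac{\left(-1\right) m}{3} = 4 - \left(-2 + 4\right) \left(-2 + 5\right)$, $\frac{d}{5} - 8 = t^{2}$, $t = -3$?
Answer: $\left(6 + \sqrt{170}\right)^{2} \approx 362.46$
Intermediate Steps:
$d = 85$ ($d = 40 + 5 \left(-3\right)^{2} = 40 + 5 \cdot 9 = 40 + 45 = 85$)
$m = 6$ ($m = - 3 \left(4 - \left(-2 + 4\right) \left(-2 + 5\right)\right) = - 3 \left(4 - 2 \cdot 3\right) = - 3 \left(4 - 6\right) = \left(-3\right) \left(-2\right) = 6$)
$T{\left(w \right)} = \sqrt{2} \sqrt{w}$ ($T{\left(w \right)} = \sqrt{2 w} = \sqrt{2} \sqrt{w}$)
$\left(m + T{\left(d \right)}\right)^{2} = \left(6 + \sqrt{2} \sqrt{85}\right)^{2} = \left(6 + \sqrt{170}\right)^{2}$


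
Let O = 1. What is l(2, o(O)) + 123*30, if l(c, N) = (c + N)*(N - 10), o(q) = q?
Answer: 3663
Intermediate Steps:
l(c, N) = (-10 + N)*(N + c) (l(c, N) = (N + c)*(-10 + N) = (-10 + N)*(N + c))
l(2, o(O)) + 123*30 = (1**2 - 10*1 - 10*2 + 1*2) + 123*30 = (1 - 10 - 20 + 2) + 3690 = -27 + 3690 = 3663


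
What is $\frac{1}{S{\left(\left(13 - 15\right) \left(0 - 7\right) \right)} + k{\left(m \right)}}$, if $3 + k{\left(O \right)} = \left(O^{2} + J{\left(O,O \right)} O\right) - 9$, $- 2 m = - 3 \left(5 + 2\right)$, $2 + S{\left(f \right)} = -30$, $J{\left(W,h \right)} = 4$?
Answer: $\frac{4}{433} \approx 0.0092379$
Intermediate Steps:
$S{\left(f \right)} = -32$ ($S{\left(f \right)} = -2 - 30 = -32$)
$m = \frac{21}{2}$ ($m = - \frac{\left(-3\right) \left(5 + 2\right)}{2} = - \frac{\left(-3\right) 7}{2} = \left(- \frac{1}{2}\right) \left(-21\right) = \frac{21}{2} \approx 10.5$)
$k{\left(O \right)} = -12 + O^{2} + 4 O$ ($k{\left(O \right)} = -3 - \left(9 - O^{2} - 4 O\right) = -3 + \left(-9 + O^{2} + 4 O\right) = -12 + O^{2} + 4 O$)
$\frac{1}{S{\left(\left(13 - 15\right) \left(0 - 7\right) \right)} + k{\left(m \right)}} = \frac{1}{-32 + \left(-12 + \left(\frac{21}{2}\right)^{2} + 4 \cdot \frac{21}{2}\right)} = \frac{1}{-32 + \left(-12 + \frac{441}{4} + 42\right)} = \frac{1}{-32 + \frac{561}{4}} = \frac{1}{\frac{433}{4}} = \frac{4}{433}$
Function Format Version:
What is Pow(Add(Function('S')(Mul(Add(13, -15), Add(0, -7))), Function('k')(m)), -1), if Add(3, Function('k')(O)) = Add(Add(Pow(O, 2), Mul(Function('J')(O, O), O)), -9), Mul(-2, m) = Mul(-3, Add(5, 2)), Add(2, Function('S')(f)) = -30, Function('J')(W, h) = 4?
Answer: Rational(4, 433) ≈ 0.0092379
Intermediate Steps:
Function('S')(f) = -32 (Function('S')(f) = Add(-2, -30) = -32)
m = Rational(21, 2) (m = Mul(Rational(-1, 2), Mul(-3, Add(5, 2))) = Mul(Rational(-1, 2), Mul(-3, 7)) = Mul(Rational(-1, 2), -21) = Rational(21, 2) ≈ 10.500)
Function('k')(O) = Add(-12, Pow(O, 2), Mul(4, O)) (Function('k')(O) = Add(-3, Add(Add(Pow(O, 2), Mul(4, O)), -9)) = Add(-3, Add(-9, Pow(O, 2), Mul(4, O))) = Add(-12, Pow(O, 2), Mul(4, O)))
Pow(Add(Function('S')(Mul(Add(13, -15), Add(0, -7))), Function('k')(m)), -1) = Pow(Add(-32, Add(-12, Pow(Rational(21, 2), 2), Mul(4, Rational(21, 2)))), -1) = Pow(Add(-32, Add(-12, Rational(441, 4), 42)), -1) = Pow(Add(-32, Rational(561, 4)), -1) = Pow(Rational(433, 4), -1) = Rational(4, 433)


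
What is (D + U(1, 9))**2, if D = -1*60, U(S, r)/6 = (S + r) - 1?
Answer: 36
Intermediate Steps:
U(S, r) = -6 + 6*S + 6*r (U(S, r) = 6*((S + r) - 1) = 6*(-1 + S + r) = -6 + 6*S + 6*r)
D = -60
(D + U(1, 9))**2 = (-60 + (-6 + 6*1 + 6*9))**2 = (-60 + (-6 + 6 + 54))**2 = (-60 + 54)**2 = (-6)**2 = 36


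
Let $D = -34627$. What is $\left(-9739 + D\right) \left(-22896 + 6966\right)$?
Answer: $706750380$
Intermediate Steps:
$\left(-9739 + D\right) \left(-22896 + 6966\right) = \left(-9739 - 34627\right) \left(-22896 + 6966\right) = \left(-44366\right) \left(-15930\right) = 706750380$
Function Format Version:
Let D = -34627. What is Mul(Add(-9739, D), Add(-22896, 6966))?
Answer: 706750380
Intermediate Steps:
Mul(Add(-9739, D), Add(-22896, 6966)) = Mul(Add(-9739, -34627), Add(-22896, 6966)) = Mul(-44366, -15930) = 706750380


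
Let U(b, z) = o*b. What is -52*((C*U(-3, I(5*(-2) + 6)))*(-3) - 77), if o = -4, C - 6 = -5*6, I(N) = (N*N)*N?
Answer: -40924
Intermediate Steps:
I(N) = N³ (I(N) = N²*N = N³)
C = -24 (C = 6 - 5*6 = 6 - 30 = -24)
U(b, z) = -4*b
-52*((C*U(-3, I(5*(-2) + 6)))*(-3) - 77) = -52*(-(-96)*(-3)*(-3) - 77) = -52*(-24*12*(-3) - 77) = -52*(-288*(-3) - 77) = -52*(864 - 77) = -52*787 = -40924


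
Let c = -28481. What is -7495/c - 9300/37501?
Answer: 10805/712519 ≈ 0.015165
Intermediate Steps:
-7495/c - 9300/37501 = -7495/(-28481) - 9300/37501 = -7495*(-1/28481) - 9300*1/37501 = 5/19 - 9300/37501 = 10805/712519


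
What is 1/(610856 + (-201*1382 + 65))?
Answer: 1/333139 ≈ 3.0018e-6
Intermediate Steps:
1/(610856 + (-201*1382 + 65)) = 1/(610856 + (-277782 + 65)) = 1/(610856 - 277717) = 1/333139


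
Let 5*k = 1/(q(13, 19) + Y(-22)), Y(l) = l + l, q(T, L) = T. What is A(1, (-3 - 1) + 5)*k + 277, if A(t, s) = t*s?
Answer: 42934/155 ≈ 276.99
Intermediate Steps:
Y(l) = 2*l
A(t, s) = s*t
k = -1/155 (k = 1/(5*(13 + 2*(-22))) = 1/(5*(13 - 44)) = (⅕)/(-31) = (⅕)*(-1/31) = -1/155 ≈ -0.0064516)
A(1, (-3 - 1) + 5)*k + 277 = (((-3 - 1) + 5)*1)*(-1/155) + 277 = ((-4 + 5)*1)*(-1/155) + 277 = (1*1)*(-1/155) + 277 = 1*(-1/155) + 277 = -1/155 + 277 = 42934/155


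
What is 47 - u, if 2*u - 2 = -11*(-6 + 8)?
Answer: 57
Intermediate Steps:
u = -10 (u = 1 + (-11*(-6 + 8))/2 = 1 + (-11*2)/2 = 1 + (½)*(-22) = 1 - 11 = -10)
47 - u = 47 - 1*(-10) = 47 + 10 = 57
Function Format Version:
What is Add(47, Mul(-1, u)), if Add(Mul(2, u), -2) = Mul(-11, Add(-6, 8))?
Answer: 57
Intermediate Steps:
u = -10 (u = Add(1, Mul(Rational(1, 2), Mul(-11, Add(-6, 8)))) = Add(1, Mul(Rational(1, 2), Mul(-11, 2))) = Add(1, Mul(Rational(1, 2), -22)) = Add(1, -11) = -10)
Add(47, Mul(-1, u)) = Add(47, Mul(-1, -10)) = Add(47, 10) = 57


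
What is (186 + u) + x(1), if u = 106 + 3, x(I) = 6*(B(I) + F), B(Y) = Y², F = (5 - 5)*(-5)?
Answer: 301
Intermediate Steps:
F = 0 (F = 0*(-5) = 0)
x(I) = 6*I² (x(I) = 6*(I² + 0) = 6*I²)
u = 109
(186 + u) + x(1) = (186 + 109) + 6*1² = 295 + 6*1 = 295 + 6 = 301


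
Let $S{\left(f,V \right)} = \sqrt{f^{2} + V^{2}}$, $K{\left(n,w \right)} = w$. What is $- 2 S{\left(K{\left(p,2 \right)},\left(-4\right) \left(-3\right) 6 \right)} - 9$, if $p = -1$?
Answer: $-9 - 4 \sqrt{1297} \approx -153.06$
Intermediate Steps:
$S{\left(f,V \right)} = \sqrt{V^{2} + f^{2}}$
$- 2 S{\left(K{\left(p,2 \right)},\left(-4\right) \left(-3\right) 6 \right)} - 9 = - 2 \sqrt{\left(\left(-4\right) \left(-3\right) 6\right)^{2} + 2^{2}} - 9 = - 2 \sqrt{\left(12 \cdot 6\right)^{2} + 4} - 9 = - 2 \sqrt{72^{2} + 4} - 9 = - 2 \sqrt{5184 + 4} - 9 = - 2 \sqrt{5188} - 9 = - 2 \cdot 2 \sqrt{1297} - 9 = - 4 \sqrt{1297} - 9 = -9 - 4 \sqrt{1297}$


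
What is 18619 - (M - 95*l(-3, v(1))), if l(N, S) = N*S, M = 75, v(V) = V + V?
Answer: 17974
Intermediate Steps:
v(V) = 2*V
18619 - (M - 95*l(-3, v(1))) = 18619 - (75 - (-285)*2*1) = 18619 - (75 - (-285)*2) = 18619 - (75 - 95*(-6)) = 18619 - (75 + 570) = 18619 - 1*645 = 18619 - 645 = 17974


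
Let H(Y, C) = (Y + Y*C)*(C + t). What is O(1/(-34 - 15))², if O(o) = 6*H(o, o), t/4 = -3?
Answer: 28775015424/13841287201 ≈ 2.0789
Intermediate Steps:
t = -12 (t = 4*(-3) = -12)
H(Y, C) = (-12 + C)*(Y + C*Y) (H(Y, C) = (Y + Y*C)*(C - 12) = (Y + C*Y)*(-12 + C) = (-12 + C)*(Y + C*Y))
O(o) = 6*o*(-12 + o² - 11*o) (O(o) = 6*(o*(-12 + o² - 11*o)) = 6*o*(-12 + o² - 11*o))
O(1/(-34 - 15))² = (6*(-12 + (1/(-34 - 15))² - 11/(-34 - 15))/(-34 - 15))² = (6*(-12 + (1/(-49))² - 11/(-49))/(-49))² = (6*(-1/49)*(-12 + (-1/49)² - 11*(-1/49)))² = (6*(-1/49)*(-12 + 1/2401 + 11/49))² = (6*(-1/49)*(-28272/2401))² = (169632/117649)² = 28775015424/13841287201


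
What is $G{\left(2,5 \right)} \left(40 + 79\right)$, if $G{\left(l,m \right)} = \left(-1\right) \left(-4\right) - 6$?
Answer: $-238$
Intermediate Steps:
$G{\left(l,m \right)} = -2$ ($G{\left(l,m \right)} = 4 - 6 = -2$)
$G{\left(2,5 \right)} \left(40 + 79\right) = - 2 \left(40 + 79\right) = \left(-2\right) 119 = -238$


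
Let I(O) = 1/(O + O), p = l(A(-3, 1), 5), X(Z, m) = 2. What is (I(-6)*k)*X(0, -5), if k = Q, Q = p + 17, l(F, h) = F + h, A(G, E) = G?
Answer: -19/6 ≈ -3.1667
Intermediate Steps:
p = 2 (p = -3 + 5 = 2)
I(O) = 1/(2*O)
Q = 19 (Q = 2 + 17 = 19)
k = 19
(I(-6)*k)*X(0, -5) = (((½)/(-6))*19)*2 = (((½)*(-⅙))*19)*2 = -1/12*19*2 = -19/12*2 = -19/6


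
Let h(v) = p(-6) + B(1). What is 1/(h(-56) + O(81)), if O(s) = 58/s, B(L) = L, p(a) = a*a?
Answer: 81/3055 ≈ 0.026514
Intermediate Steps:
p(a) = a²
h(v) = 37 (h(v) = (-6)² + 1 = 36 + 1 = 37)
1/(h(-56) + O(81)) = 1/(37 + 58/81) = 1/(3055/81) = 81/3055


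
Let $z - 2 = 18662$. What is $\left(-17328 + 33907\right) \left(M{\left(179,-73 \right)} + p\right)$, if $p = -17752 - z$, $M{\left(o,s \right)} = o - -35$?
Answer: $-600192958$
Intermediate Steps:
$M{\left(o,s \right)} = 35 + o$ ($M{\left(o,s \right)} = o + 35 = 35 + o$)
$z = 18664$ ($z = 2 + 18662 = 18664$)
$p = -36416$ ($p = -17752 - 18664 = -36416$)
$\left(-17328 + 33907\right) \left(M{\left(179,-73 \right)} + p\right) = \left(-17328 + 33907\right) \left(\left(35 + 179\right) - 36416\right) = 16579 \left(214 - 36416\right) = 16579 \left(-36202\right) = -600192958$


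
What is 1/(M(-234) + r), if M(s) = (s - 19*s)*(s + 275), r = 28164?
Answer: 1/200856 ≈ 4.9787e-6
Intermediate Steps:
M(s) = -18*s*(275 + s) (M(s) = (-18*s)*(275 + s) = -18*s*(275 + s))
1/(M(-234) + r) = 1/(-18*(-234)*(275 - 234) + 28164) = 1/(-18*(-234)*41 + 28164) = 1/(172692 + 28164) = 1/200856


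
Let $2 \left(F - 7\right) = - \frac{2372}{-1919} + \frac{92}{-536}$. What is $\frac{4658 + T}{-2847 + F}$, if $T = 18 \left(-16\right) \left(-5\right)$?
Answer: $- \frac{3136152616}{1460315569} \approx -2.1476$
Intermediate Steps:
$F = \frac{3873755}{514292}$ ($F = 7 + \frac{- \frac{2372}{-1919} + \frac{92}{-536}}{2} = 7 + \frac{\left(-2372\right) \left(- \frac{1}{1919}\right) + 92 \left(- \frac{1}{536}\right)}{2} = 7 + \frac{\frac{2372}{1919} - \frac{23}{134}}{2} = 7 + \frac{1}{2} \cdot \frac{273711}{257146} = 7 + \frac{273711}{514292} = \frac{3873755}{514292} \approx 7.5322$)
$T = 1440$ ($T = \left(-288\right) \left(-5\right) = 1440$)
$\frac{4658 + T}{-2847 + F} = \frac{4658 + 1440}{-2847 + \frac{3873755}{514292}} = \frac{6098}{- \frac{1460315569}{514292}} = 6098 \left(- \frac{514292}{1460315569}\right) = - \frac{3136152616}{1460315569}$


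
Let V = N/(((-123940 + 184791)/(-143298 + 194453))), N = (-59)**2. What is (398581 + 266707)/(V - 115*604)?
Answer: -40483440088/4048639905 ≈ -9.9993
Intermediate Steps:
N = 3481
V = 178070555/60851 (V = 3481/(((-123940 + 184791)/(-143298 + 194453))) = 3481/((60851/51155)) = 3481/((60851*(1/51155))) = 3481/(60851/51155) = 3481*(51155/60851) = 178070555/60851 ≈ 2926.3)
(398581 + 266707)/(V - 115*604) = (398581 + 266707)/(178070555/60851 - 115*604) = 665288/(178070555/60851 - 69460) = 665288/(-4048639905/60851) = 665288*(-60851/4048639905) = -40483440088/4048639905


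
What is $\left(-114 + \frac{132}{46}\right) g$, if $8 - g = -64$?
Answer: $- \frac{184032}{23} \approx -8001.4$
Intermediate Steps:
$g = 72$ ($g = 8 - -64 = 8 + 64 = 72$)
$\left(-114 + \frac{132}{46}\right) g = \left(-114 + \frac{132}{46}\right) 72 = \left(-114 + 132 \cdot \frac{1}{46}\right) 72 = \left(-114 + \frac{66}{23}\right) 72 = \left(- \frac{2556}{23}\right) 72 = - \frac{184032}{23}$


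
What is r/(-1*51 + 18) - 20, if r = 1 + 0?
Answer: -661/33 ≈ -20.030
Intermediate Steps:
r = 1
r/(-1*51 + 18) - 20 = 1/(-1*51 + 18) - 20 = 1/(-51 + 18) - 20 = 1/(-33) - 20 = -1/33*1 - 20 = -1/33 - 20 = -661/33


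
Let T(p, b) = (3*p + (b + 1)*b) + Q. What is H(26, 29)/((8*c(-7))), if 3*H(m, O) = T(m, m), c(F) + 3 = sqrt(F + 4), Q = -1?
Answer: -779/96 - 779*I*sqrt(3)/288 ≈ -8.1146 - 4.685*I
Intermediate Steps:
c(F) = -3 + sqrt(4 + F) (c(F) = -3 + sqrt(F + 4) = -3 + sqrt(4 + F))
T(p, b) = -1 + 3*p + b*(1 + b) (T(p, b) = (3*p + (b + 1)*b) - 1 = (3*p + (1 + b)*b) - 1 = (3*p + b*(1 + b)) - 1 = -1 + 3*p + b*(1 + b))
H(m, O) = -1/3 + m**2/3 + 4*m/3 (H(m, O) = (-1 + m + m**2 + 3*m)/3 = (-1 + m**2 + 4*m)/3 = -1/3 + m**2/3 + 4*m/3)
H(26, 29)/((8*c(-7))) = (-1/3 + (1/3)*26**2 + (4/3)*26)/((8*(-3 + sqrt(4 - 7)))) = (-1/3 + (1/3)*676 + 104/3)/((8*(-3 + sqrt(-3)))) = (-1/3 + 676/3 + 104/3)/((8*(-3 + I*sqrt(3)))) = 779/(3*(-24 + 8*I*sqrt(3)))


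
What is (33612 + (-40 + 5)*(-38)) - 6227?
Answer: 28715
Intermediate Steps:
(33612 + (-40 + 5)*(-38)) - 6227 = (33612 - 35*(-38)) - 6227 = (33612 + 1330) - 6227 = 34942 - 6227 = 28715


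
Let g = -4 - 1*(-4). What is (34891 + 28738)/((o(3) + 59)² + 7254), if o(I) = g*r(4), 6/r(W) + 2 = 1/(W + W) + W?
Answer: 63629/10735 ≈ 5.9272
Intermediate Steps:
r(W) = 6/(-2 + W + 1/(2*W)) (r(W) = 6/(-2 + (1/(W + W) + W)) = 6/(-2 + (1/(2*W) + W)) = 6/(-2 + (W + 1/(2*W))) = 6/(-2 + W + 1/(2*W)))
g = 0 (g = -4 + 4 = 0)
o(I) = 0 (o(I) = 0*(12*4/(1 - 4*4 + 2*4²)) = 0*(12*4/(1 - 16 + 2*16)) = 0*(12*4/(1 - 16 + 32)) = 0*(12*4/17) = 0*(12*4*(1/17)) = 0*(48/17) = 0)
(34891 + 28738)/((o(3) + 59)² + 7254) = (34891 + 28738)/((0 + 59)² + 7254) = 63629/(59² + 7254) = 63629/(3481 + 7254) = 63629/10735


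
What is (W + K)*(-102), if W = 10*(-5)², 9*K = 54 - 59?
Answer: -76330/3 ≈ -25443.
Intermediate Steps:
K = -5/9 (K = (54 - 59)/9 = (⅑)*(-5) = -5/9 ≈ -0.55556)
W = 250 (W = 10*25 = 250)
(W + K)*(-102) = (250 - 5/9)*(-102) = (2245/9)*(-102) = -76330/3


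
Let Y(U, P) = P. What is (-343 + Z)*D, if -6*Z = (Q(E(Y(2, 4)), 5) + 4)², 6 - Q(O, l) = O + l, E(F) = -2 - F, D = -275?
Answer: 599225/6 ≈ 99871.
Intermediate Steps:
Q(O, l) = 6 - O - l (Q(O, l) = 6 - (O + l) = 6 + (-O - l) = 6 - O - l)
Z = -121/6 (Z = -((6 - (-2 - 1*4) - 1*5) + 4)²/6 = -((6 - (-2 - 4) - 5) + 4)²/6 = -((6 - 1*(-6) - 5) + 4)²/6 = -((6 + 6 - 5) + 4)²/6 = -(7 + 4)²/6 = -⅙*11² = -⅙*121 = -121/6 ≈ -20.167)
(-343 + Z)*D = (-343 - 121/6)*(-275) = -2179/6*(-275) = 599225/6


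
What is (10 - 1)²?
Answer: 81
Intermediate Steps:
(10 - 1)² = 9² = 81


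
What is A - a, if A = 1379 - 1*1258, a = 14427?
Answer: -14306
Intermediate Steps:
A = 121 (A = 1379 - 1258 = 121)
A - a = 121 - 1*14427 = 121 - 14427 = -14306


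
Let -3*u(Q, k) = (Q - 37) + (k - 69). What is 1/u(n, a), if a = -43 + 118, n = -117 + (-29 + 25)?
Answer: 3/152 ≈ 0.019737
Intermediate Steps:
n = -121 (n = -117 - 4 = -121)
a = 75
u(Q, k) = 106/3 - Q/3 - k/3 (u(Q, k) = -((Q - 37) + (k - 69))/3 = -((-37 + Q) + (-69 + k))/3 = -(-106 + Q + k)/3 = 106/3 - Q/3 - k/3)
1/u(n, a) = 1/(106/3 - ⅓*(-121) - ⅓*75) = 1/(106/3 + 121/3 - 25) = 1/(152/3) = 3/152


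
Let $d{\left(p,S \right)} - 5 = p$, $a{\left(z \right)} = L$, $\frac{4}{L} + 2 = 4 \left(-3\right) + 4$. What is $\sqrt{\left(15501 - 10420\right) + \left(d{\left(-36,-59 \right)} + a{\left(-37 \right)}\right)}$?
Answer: $\frac{4 \sqrt{7890}}{5} \approx 71.061$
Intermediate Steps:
$L = - \frac{2}{5}$ ($L = \frac{4}{-2 + \left(4 \left(-3\right) + 4\right)} = \frac{4}{-2 + \left(-12 + 4\right)} = \frac{4}{-2 - 8} = \frac{4}{-10} = 4 \left(- \frac{1}{10}\right) = - \frac{2}{5} \approx -0.4$)
$a{\left(z \right)} = - \frac{2}{5}$
$d{\left(p,S \right)} = 5 + p$
$\sqrt{\left(15501 - 10420\right) + \left(d{\left(-36,-59 \right)} + a{\left(-37 \right)}\right)} = \sqrt{\left(15501 - 10420\right) + \left(\left(5 - 36\right) - \frac{2}{5}\right)} = \sqrt{5081 - \frac{157}{5}} = \sqrt{\frac{25248}{5}} = \frac{4 \sqrt{7890}}{5}$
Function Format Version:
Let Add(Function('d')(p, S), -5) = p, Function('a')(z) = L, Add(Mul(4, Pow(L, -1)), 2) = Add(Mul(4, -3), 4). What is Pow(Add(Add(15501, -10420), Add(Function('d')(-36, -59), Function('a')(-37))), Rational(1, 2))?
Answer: Mul(Rational(4, 5), Pow(7890, Rational(1, 2))) ≈ 71.061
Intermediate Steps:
L = Rational(-2, 5) (L = Mul(4, Pow(Add(-2, Add(Mul(4, -3), 4)), -1)) = Mul(4, Pow(Add(-2, Add(-12, 4)), -1)) = Mul(4, Pow(Add(-2, -8), -1)) = Mul(4, Pow(-10, -1)) = Mul(4, Rational(-1, 10)) = Rational(-2, 5) ≈ -0.40000)
Function('a')(z) = Rational(-2, 5)
Function('d')(p, S) = Add(5, p)
Pow(Add(Add(15501, -10420), Add(Function('d')(-36, -59), Function('a')(-37))), Rational(1, 2)) = Pow(Add(Add(15501, -10420), Add(Add(5, -36), Rational(-2, 5))), Rational(1, 2)) = Pow(Add(5081, Add(-31, Rational(-2, 5))), Rational(1, 2)) = Pow(Add(5081, Rational(-157, 5)), Rational(1, 2)) = Pow(Rational(25248, 5), Rational(1, 2)) = Mul(Rational(4, 5), Pow(7890, Rational(1, 2)))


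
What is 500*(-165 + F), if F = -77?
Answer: -121000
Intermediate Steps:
500*(-165 + F) = 500*(-165 - 77) = 500*(-242) = -121000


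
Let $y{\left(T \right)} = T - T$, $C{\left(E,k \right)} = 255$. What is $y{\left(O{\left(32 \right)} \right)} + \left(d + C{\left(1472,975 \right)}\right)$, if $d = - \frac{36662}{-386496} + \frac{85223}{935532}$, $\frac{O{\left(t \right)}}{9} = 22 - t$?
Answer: $\frac{142391940849}{557992864} \approx 255.19$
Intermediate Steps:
$O{\left(t \right)} = 198 - 9 t$ ($O{\left(t \right)} = 9 \left(22 - t\right) = 198 - 9 t$)
$d = \frac{103760529}{557992864}$ ($d = \left(-36662\right) \left(- \frac{1}{386496}\right) + 85223 \cdot \frac{1}{935532} = \frac{18331}{193248} + \frac{85223}{935532} = \frac{103760529}{557992864} \approx 0.18595$)
$y{\left(T \right)} = 0$
$y{\left(O{\left(32 \right)} \right)} + \left(d + C{\left(1472,975 \right)}\right) = 0 + \left(\frac{103760529}{557992864} + 255\right) = 0 + \frac{142391940849}{557992864} = \frac{142391940849}{557992864}$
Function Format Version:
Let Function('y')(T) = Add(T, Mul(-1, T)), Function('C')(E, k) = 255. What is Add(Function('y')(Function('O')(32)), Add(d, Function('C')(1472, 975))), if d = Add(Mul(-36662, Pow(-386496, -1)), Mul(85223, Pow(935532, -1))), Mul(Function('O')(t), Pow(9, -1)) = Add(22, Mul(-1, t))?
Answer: Rational(142391940849, 557992864) ≈ 255.19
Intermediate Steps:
Function('O')(t) = Add(198, Mul(-9, t)) (Function('O')(t) = Mul(9, Add(22, Mul(-1, t))) = Add(198, Mul(-9, t)))
d = Rational(103760529, 557992864) (d = Add(Mul(-36662, Rational(-1, 386496)), Mul(85223, Rational(1, 935532))) = Add(Rational(18331, 193248), Rational(85223, 935532)) = Rational(103760529, 557992864) ≈ 0.18595)
Function('y')(T) = 0
Add(Function('y')(Function('O')(32)), Add(d, Function('C')(1472, 975))) = Add(0, Add(Rational(103760529, 557992864), 255)) = Add(0, Rational(142391940849, 557992864)) = Rational(142391940849, 557992864)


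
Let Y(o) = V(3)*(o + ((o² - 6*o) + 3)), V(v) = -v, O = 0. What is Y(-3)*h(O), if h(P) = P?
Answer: 0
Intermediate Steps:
Y(o) = -9 - 3*o² + 15*o (Y(o) = (-1*3)*(o + ((o² - 6*o) + 3)) = -3*(o + (3 + o² - 6*o)) = -3*(3 + o² - 5*o) = -9 - 3*o² + 15*o)
Y(-3)*h(O) = (-9 - 3*(-3)² + 15*(-3))*0 = (-9 - 3*9 - 45)*0 = (-9 - 27 - 45)*0 = -81*0 = 0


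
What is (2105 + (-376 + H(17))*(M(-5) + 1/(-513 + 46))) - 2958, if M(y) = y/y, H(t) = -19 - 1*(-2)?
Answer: -581489/467 ≈ -1245.2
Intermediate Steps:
H(t) = -17 (H(t) = -19 + 2 = -17)
M(y) = 1
(2105 + (-376 + H(17))*(M(-5) + 1/(-513 + 46))) - 2958 = (2105 + (-376 - 17)*(1 + 1/(-513 + 46))) - 2958 = (2105 - 393*(1 + 1/(-467))) - 2958 = (2105 - 393*(1 - 1/467)) - 2958 = (2105 - 393*466/467) - 2958 = (2105 - 183138/467) - 2958 = 799897/467 - 2958 = -581489/467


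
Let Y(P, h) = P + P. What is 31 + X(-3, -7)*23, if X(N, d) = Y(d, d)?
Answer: -291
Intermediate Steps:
Y(P, h) = 2*P
X(N, d) = 2*d
31 + X(-3, -7)*23 = 31 + (2*(-7))*23 = 31 - 14*23 = 31 - 322 = -291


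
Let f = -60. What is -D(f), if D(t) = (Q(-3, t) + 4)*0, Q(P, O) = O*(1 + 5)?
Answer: 0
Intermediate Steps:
Q(P, O) = 6*O (Q(P, O) = O*6 = 6*O)
D(t) = 0 (D(t) = (6*t + 4)*0 = (4 + 6*t)*0 = 0)
-D(f) = -1*0 = 0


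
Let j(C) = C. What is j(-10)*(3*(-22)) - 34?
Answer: 626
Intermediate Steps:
j(-10)*(3*(-22)) - 34 = -30*(-22) - 34 = -10*(-66) - 34 = 660 - 34 = 626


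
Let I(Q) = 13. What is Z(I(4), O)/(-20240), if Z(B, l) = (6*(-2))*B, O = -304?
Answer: 39/5060 ≈ 0.0077075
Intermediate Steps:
Z(B, l) = -12*B
Z(I(4), O)/(-20240) = -12*13/(-20240) = -156*(-1/20240) = 39/5060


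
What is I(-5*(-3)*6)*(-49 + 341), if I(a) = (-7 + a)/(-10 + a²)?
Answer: 12118/4045 ≈ 2.9958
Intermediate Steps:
I(a) = (-7 + a)/(-10 + a²)
I(-5*(-3)*6)*(-49 + 341) = ((-7 - 5*(-3)*6)/(-10 + (-5*(-3)*6)²))*(-49 + 341) = ((-7 + 15*6)/(-10 + (15*6)²))*292 = ((-7 + 90)/(-10 + 90²))*292 = (83/(-10 + 8100))*292 = (83/8090)*292 = 12118/4045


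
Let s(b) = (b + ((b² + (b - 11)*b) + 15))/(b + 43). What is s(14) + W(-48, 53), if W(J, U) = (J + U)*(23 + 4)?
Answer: 2654/19 ≈ 139.68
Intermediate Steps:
W(J, U) = 27*J + 27*U (W(J, U) = (J + U)*27 = 27*J + 27*U)
s(b) = (15 + b + b² + b*(-11 + b))/(43 + b) (s(b) = (b + ((b² + (-11 + b)*b) + 15))/(43 + b) = (b + ((b² + b*(-11 + b)) + 15))/(43 + b) = (b + (15 + b² + b*(-11 + b)))/(43 + b) = (15 + b + b² + b*(-11 + b))/(43 + b))
s(14) + W(-48, 53) = (15 - 10*14 + 2*14²)/(43 + 14) + (27*(-48) + 27*53) = (15 - 140 + 2*196)/57 + (-1296 + 1431) = (15 - 140 + 392)/57 + 135 = (1/57)*267 + 135 = 89/19 + 135 = 2654/19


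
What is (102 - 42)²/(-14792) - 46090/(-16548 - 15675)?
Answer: 70720060/59580327 ≈ 1.1870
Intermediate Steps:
(102 - 42)²/(-14792) - 46090/(-16548 - 15675) = 60²*(-1/14792) - 46090/(-32223) = 3600*(-1/14792) - 46090*(-1/32223) = -450/1849 + 46090/32223 = 70720060/59580327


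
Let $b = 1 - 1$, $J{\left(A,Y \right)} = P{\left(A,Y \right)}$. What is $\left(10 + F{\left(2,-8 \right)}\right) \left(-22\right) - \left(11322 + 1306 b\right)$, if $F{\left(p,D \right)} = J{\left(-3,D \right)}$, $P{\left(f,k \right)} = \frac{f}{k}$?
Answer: $- \frac{46201}{4} \approx -11550.0$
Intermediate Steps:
$J{\left(A,Y \right)} = \frac{A}{Y}$
$b = 0$
$F{\left(p,D \right)} = - \frac{3}{D}$
$\left(10 + F{\left(2,-8 \right)}\right) \left(-22\right) - \left(11322 + 1306 b\right) = \left(10 - \frac{3}{-8}\right) \left(-22\right) - 11322 = \left(10 - - \frac{3}{8}\right) \left(-22\right) + \left(-11322 + 0\right) = \left(10 + \frac{3}{8}\right) \left(-22\right) - 11322 = \frac{83}{8} \left(-22\right) - 11322 = - \frac{913}{4} - 11322 = - \frac{46201}{4}$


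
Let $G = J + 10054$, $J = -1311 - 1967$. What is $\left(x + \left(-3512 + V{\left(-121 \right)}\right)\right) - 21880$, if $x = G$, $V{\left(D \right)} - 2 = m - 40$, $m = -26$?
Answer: $-18680$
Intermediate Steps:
$J = -3278$ ($J = -1311 - 1967 = -3278$)
$V{\left(D \right)} = -64$ ($V{\left(D \right)} = 2 - 66 = -64$)
$G = 6776$ ($G = -3278 + 10054 = 6776$)
$x = 6776$
$\left(x + \left(-3512 + V{\left(-121 \right)}\right)\right) - 21880 = \left(6776 - 3576\right) - 21880 = 3200 - 21880 = -18680$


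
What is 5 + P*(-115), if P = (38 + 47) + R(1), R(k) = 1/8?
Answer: -78275/8 ≈ -9784.4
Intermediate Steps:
R(k) = ⅛
P = 681/8 (P = (38 + 47) + ⅛ = 85 + ⅛ = 681/8 ≈ 85.125)
5 + P*(-115) = 5 + (681/8)*(-115) = 5 - 78315/8 = -78275/8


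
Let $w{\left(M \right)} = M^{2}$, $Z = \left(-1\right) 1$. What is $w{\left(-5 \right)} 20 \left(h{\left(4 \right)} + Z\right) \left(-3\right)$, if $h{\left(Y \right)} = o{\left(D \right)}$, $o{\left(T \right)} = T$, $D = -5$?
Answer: $9000$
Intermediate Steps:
$Z = -1$
$h{\left(Y \right)} = -5$
$w{\left(-5 \right)} 20 \left(h{\left(4 \right)} + Z\right) \left(-3\right) = \left(-5\right)^{2} \cdot 20 \left(-5 - 1\right) \left(-3\right) = 25 \cdot 20 \left(\left(-6\right) \left(-3\right)\right) = 500 \cdot 18 = 9000$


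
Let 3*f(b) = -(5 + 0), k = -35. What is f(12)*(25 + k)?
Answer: 50/3 ≈ 16.667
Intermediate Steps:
f(b) = -5/3 (f(b) = (-(5 + 0))/3 = (-1*5)/3 = (1/3)*(-5) = -5/3)
f(12)*(25 + k) = -5*(25 - 35)/3 = -5/3*(-10) = 50/3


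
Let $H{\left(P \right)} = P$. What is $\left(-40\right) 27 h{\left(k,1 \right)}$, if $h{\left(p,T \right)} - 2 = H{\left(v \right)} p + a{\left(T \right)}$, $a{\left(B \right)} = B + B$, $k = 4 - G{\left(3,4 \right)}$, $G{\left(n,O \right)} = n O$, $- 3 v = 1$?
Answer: $-7200$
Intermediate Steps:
$v = - \frac{1}{3}$ ($v = \left(- \frac{1}{3}\right) 1 = - \frac{1}{3} \approx -0.33333$)
$G{\left(n,O \right)} = O n$
$k = -8$ ($k = 4 - 4 \cdot 3 = 4 - 12 = -8$)
$a{\left(B \right)} = 2 B$
$h{\left(p,T \right)} = 2 + 2 T - \frac{p}{3}$ ($h{\left(p,T \right)} = 2 + \left(- \frac{p}{3} + 2 T\right) = 2 + \left(2 T - \frac{p}{3}\right) = 2 + 2 T - \frac{p}{3}$)
$\left(-40\right) 27 h{\left(k,1 \right)} = \left(-40\right) 27 \left(2 + 2 \cdot 1 - - \frac{8}{3}\right) = - 1080 \left(2 + 2 + \frac{8}{3}\right) = \left(-1080\right) \frac{20}{3} = -7200$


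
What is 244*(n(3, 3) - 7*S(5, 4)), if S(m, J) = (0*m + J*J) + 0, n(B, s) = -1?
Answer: -27572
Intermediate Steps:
S(m, J) = J² (S(m, J) = (0 + J²) + 0 = J² + 0 = J²)
244*(n(3, 3) - 7*S(5, 4)) = 244*(-1 - 7*4²) = 244*(-1 - 7*16) = 244*(-1 - 112) = 244*(-113) = -27572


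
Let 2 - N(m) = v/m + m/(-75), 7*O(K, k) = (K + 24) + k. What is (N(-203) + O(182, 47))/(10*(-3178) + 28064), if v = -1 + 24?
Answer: -541241/56576100 ≈ -0.0095666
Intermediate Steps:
O(K, k) = 24/7 + K/7 + k/7 (O(K, k) = ((K + 24) + k)/7 = ((24 + K) + k)/7 = (24 + K + k)/7 = 24/7 + K/7 + k/7)
v = 23
N(m) = 2 - 23/m + m/75 (N(m) = 2 - (23/m + m/(-75)) = 2 - (23/m + m*(-1/75)) = 2 - (23/m - m/75) = 2 + (-23/m + m/75) = 2 - 23/m + m/75)
(N(-203) + O(182, 47))/(10*(-3178) + 28064) = ((2 - 23/(-203) + (1/75)*(-203)) + (24/7 + (1/7)*182 + (1/7)*47))/(10*(-3178) + 28064) = ((2 - 23*(-1/203) - 203/75) + (24/7 + 26 + 47/7))/(-31780 + 28064) = ((2 + 23/203 - 203/75) + 253/7)/(-3716) = (-9034/15225 + 253/7)*(-1/3716) = (541241/15225)*(-1/3716) = -541241/56576100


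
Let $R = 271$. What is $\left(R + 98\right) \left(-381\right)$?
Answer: $-140589$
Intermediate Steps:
$\left(R + 98\right) \left(-381\right) = \left(271 + 98\right) \left(-381\right) = 369 \left(-381\right) = -140589$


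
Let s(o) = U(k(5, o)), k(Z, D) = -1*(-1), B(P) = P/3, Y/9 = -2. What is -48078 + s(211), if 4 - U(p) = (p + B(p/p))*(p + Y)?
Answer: -144154/3 ≈ -48051.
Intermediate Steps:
Y = -18 (Y = 9*(-2) = -18)
B(P) = P/3 (B(P) = P*(1/3) = P/3)
k(Z, D) = 1
U(p) = 4 - (-18 + p)*(1/3 + p) (U(p) = 4 - (p + (p/p)/3)*(p - 18) = 4 - (p + (1/3)*1)*(-18 + p) = 4 - (p + 1/3)*(-18 + p) = 4 - (1/3 + p)*(-18 + p) = 4 - (-18 + p)*(1/3 + p))
s(o) = 80/3 (s(o) = 10 - 1*1**2 + (53/3)*1 = 10 - 1*1 + 53/3 = 10 - 1 + 53/3 = 80/3)
-48078 + s(211) = -48078 + 80/3 = -144154/3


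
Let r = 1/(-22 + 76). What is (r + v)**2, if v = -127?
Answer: 47018449/2916 ≈ 16124.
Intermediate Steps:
r = 1/54 ≈ 0.018519
(r + v)**2 = (1/54 - 127)**2 = (-6857/54)**2 = 47018449/2916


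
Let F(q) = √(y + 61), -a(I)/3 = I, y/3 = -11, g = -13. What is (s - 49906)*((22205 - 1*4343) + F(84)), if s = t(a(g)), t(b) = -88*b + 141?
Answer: -950204814 - 106394*√7 ≈ -9.5049e+8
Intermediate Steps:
y = -33 (y = 3*(-11) = -33)
a(I) = -3*I
t(b) = 141 - 88*b
s = -3291 (s = 141 - (-264)*(-13) = 141 - 88*39 = 141 - 3432 = -3291)
F(q) = 2*√7 (F(q) = √(-33 + 61) = √28 = 2*√7)
(s - 49906)*((22205 - 1*4343) + F(84)) = (-3291 - 49906)*((22205 - 1*4343) + 2*√7) = -53197*((22205 - 4343) + 2*√7) = -53197*(17862 + 2*√7) = -950204814 - 106394*√7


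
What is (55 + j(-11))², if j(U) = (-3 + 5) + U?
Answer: 2116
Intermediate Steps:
j(U) = 2 + U
(55 + j(-11))² = (55 + (2 - 11))² = (55 - 9)² = 46² = 2116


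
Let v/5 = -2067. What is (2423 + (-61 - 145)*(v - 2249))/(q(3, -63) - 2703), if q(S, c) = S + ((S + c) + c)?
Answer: -864909/941 ≈ -919.14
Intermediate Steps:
q(S, c) = 2*S + 2*c (q(S, c) = S + (S + 2*c) = 2*S + 2*c)
v = -10335 (v = 5*(-2067) = -10335)
(2423 + (-61 - 145)*(v - 2249))/(q(3, -63) - 2703) = (2423 + (-61 - 145)*(-10335 - 2249))/((2*3 + 2*(-63)) - 2703) = (2423 - 206*(-12584))/((6 - 126) - 2703) = (2423 + 2592304)/(-120 - 2703) = 2594727/(-2823) = 2594727*(-1/2823) = -864909/941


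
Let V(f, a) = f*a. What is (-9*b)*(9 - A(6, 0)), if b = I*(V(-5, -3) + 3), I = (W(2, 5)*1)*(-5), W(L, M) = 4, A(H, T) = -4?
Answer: 42120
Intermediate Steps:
I = -20 (I = (4*1)*(-5) = 4*(-5) = -20)
V(f, a) = a*f
b = -360 (b = -20*(-3*(-5) + 3) = -20*(15 + 3) = -20*18 = -360)
(-9*b)*(9 - A(6, 0)) = (-9*(-360))*(9 - 1*(-4)) = 3240*(9 + 4) = 3240*13 = 42120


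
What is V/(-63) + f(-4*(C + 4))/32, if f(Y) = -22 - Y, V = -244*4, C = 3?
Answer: 15805/1008 ≈ 15.680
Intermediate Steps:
V = -976
V/(-63) + f(-4*(C + 4))/32 = -976/(-63) + (-22 - (-4)*(3 + 4))/32 = -976*(-1/63) + (-22 - (-4)*7)*(1/32) = 976/63 + (-22 - 1*(-28))*(1/32) = 976/63 + (-22 + 28)*(1/32) = 976/63 + 6*(1/32) = 976/63 + 3/16 = 15805/1008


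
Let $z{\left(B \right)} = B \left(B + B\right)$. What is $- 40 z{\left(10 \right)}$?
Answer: $-8000$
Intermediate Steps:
$z{\left(B \right)} = 2 B^{2}$ ($z{\left(B \right)} = B 2 B = 2 B^{2}$)
$- 40 z{\left(10 \right)} = - 40 \cdot 2 \cdot 10^{2} = - 40 \cdot 2 \cdot 100 = \left(-40\right) 200 = -8000$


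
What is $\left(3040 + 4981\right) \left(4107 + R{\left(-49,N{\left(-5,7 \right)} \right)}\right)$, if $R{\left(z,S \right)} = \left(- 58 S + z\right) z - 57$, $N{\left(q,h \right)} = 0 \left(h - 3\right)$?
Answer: $51743471$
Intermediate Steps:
$N{\left(q,h \right)} = 0$ ($N{\left(q,h \right)} = 0 \left(-3 + h\right) = 0$)
$R{\left(z,S \right)} = -57 + z \left(z - 58 S\right)$ ($R{\left(z,S \right)} = \left(z - 58 S\right) z - 57 = z \left(z - 58 S\right) - 57 = -57 + z \left(z - 58 S\right)$)
$\left(3040 + 4981\right) \left(4107 + R{\left(-49,N{\left(-5,7 \right)} \right)}\right) = \left(3040 + 4981\right) \left(4107 - \left(57 - 2401\right)\right) = 8021 \left(4107 + \left(-57 + 2401 + 0\right)\right) = 8021 \left(4107 + 2344\right) = 8021 \cdot 6451 = 51743471$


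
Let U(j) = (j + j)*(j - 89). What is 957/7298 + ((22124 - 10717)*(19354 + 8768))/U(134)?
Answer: 97546660013/3667245 ≈ 26599.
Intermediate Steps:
U(j) = 2*j*(-89 + j) (U(j) = (2*j)*(-89 + j) = 2*j*(-89 + j))
957/7298 + ((22124 - 10717)*(19354 + 8768))/U(134) = 957/7298 + ((22124 - 10717)*(19354 + 8768))/((2*134*(-89 + 134))) = 957*(1/7298) + (11407*28122)/((2*134*45)) = 957/7298 + 320787654/12060 = 957/7298 + 320787654*(1/12060) = 957/7298 + 53464609/2010 = 97546660013/3667245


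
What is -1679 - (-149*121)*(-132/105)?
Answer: -852041/35 ≈ -24344.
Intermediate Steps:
-1679 - (-149*121)*(-132/105) = -1679 - (-18029)*(-132*1/105) = -1679 - (-18029)*(-44)/35 = -1679 - 1*793276/35 = -1679 - 793276/35 = -852041/35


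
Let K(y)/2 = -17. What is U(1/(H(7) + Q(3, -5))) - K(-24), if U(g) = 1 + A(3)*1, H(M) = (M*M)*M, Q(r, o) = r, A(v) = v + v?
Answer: 41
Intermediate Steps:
A(v) = 2*v
H(M) = M**3 (H(M) = M**2*M = M**3)
K(y) = -34 (K(y) = 2*(-17) = -34)
U(g) = 7 (U(g) = 1 + (2*3)*1 = 1 + 6*1 = 1 + 6 = 7)
U(1/(H(7) + Q(3, -5))) - K(-24) = 7 - 1*(-34) = 7 + 34 = 41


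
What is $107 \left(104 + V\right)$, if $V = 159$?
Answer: $28141$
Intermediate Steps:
$107 \left(104 + V\right) = 107 \left(104 + 159\right) = 107 \cdot 263 = 28141$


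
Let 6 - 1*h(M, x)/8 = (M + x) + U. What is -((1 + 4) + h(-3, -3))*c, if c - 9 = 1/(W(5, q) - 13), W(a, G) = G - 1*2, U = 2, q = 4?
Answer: -8330/11 ≈ -757.27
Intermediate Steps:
W(a, G) = -2 + G (W(a, G) = G - 2 = -2 + G)
h(M, x) = 32 - 8*M - 8*x (h(M, x) = 48 - 8*((M + x) + 2) = 48 - 8*(2 + M + x) = 48 + (-16 - 8*M - 8*x) = 32 - 8*M - 8*x)
c = 98/11 (c = 9 + 1/((-2 + 4) - 13) = 9 + 1/(2 - 13) = 9 + 1/(-11) = 9 - 1/11 = 98/11 ≈ 8.9091)
-((1 + 4) + h(-3, -3))*c = -((1 + 4) + (32 - 8*(-3) - 8*(-3)))*98/11 = -(5 + (32 + 24 + 24))*98/11 = -(5 + 80)*98/11 = -85*98/11 = -1*8330/11 = -8330/11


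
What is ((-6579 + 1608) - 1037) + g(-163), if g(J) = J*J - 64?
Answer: 20497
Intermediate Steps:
g(J) = -64 + J² (g(J) = J² - 64 = -64 + J²)
((-6579 + 1608) - 1037) + g(-163) = ((-6579 + 1608) - 1037) + (-64 + (-163)²) = (-4971 - 1037) + (-64 + 26569) = -6008 + 26505 = 20497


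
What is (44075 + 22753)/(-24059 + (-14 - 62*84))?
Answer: -66828/29281 ≈ -2.2823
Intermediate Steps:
(44075 + 22753)/(-24059 + (-14 - 62*84)) = 66828/(-24059 + (-14 - 5208)) = 66828/(-24059 - 5222) = 66828/(-29281) = 66828*(-1/29281) = -66828/29281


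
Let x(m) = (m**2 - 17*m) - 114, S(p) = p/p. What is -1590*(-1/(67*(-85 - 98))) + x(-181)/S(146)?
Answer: 146003458/4087 ≈ 35724.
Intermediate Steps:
S(p) = 1
x(m) = -114 + m**2 - 17*m
-1590*(-1/(67*(-85 - 98))) + x(-181)/S(146) = -1590*(-1/(67*(-85 - 98))) + (-114 + (-181)**2 - 17*(-181))/1 = -1590/((-67*(-183))) + (-114 + 32761 + 3077)*1 = -1590/12261 + 35724*1 = -1590*1/12261 + 35724 = -530/4087 + 35724 = 146003458/4087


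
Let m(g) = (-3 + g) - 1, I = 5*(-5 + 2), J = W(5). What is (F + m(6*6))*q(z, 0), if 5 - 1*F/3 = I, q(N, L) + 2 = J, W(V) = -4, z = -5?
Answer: -552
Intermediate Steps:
J = -4
q(N, L) = -6 (q(N, L) = -2 - 4 = -6)
I = -15 (I = 5*(-3) = -15)
F = 60 (F = 15 - 3*(-15) = 15 + 45 = 60)
m(g) = -4 + g
(F + m(6*6))*q(z, 0) = (60 + (-4 + 6*6))*(-6) = (60 + (-4 + 36))*(-6) = (60 + 32)*(-6) = 92*(-6) = -552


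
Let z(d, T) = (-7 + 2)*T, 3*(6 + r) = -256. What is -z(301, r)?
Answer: -1370/3 ≈ -456.67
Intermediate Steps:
r = -274/3 (r = -6 + (⅓)*(-256) = -6 - 256/3 = -274/3 ≈ -91.333)
z(d, T) = -5*T
-z(301, r) = -(-5)*(-274)/3 = -1*1370/3 = -1370/3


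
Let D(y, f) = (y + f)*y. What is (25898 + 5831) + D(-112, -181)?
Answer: 64545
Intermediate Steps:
D(y, f) = y*(f + y) (D(y, f) = (f + y)*y = y*(f + y))
(25898 + 5831) + D(-112, -181) = (25898 + 5831) - 112*(-181 - 112) = 31729 - 112*(-293) = 31729 + 32816 = 64545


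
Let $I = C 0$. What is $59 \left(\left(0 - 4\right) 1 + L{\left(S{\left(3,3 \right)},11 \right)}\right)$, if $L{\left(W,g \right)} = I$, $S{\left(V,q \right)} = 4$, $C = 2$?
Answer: $-236$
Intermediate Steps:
$I = 0$ ($I = 2 \cdot 0 = 0$)
$L{\left(W,g \right)} = 0$
$59 \left(\left(0 - 4\right) 1 + L{\left(S{\left(3,3 \right)},11 \right)}\right) = 59 \left(\left(0 - 4\right) 1 + 0\right) = 59 \left(\left(-4\right) 1 + 0\right) = 59 \left(-4 + 0\right) = 59 \left(-4\right) = -236$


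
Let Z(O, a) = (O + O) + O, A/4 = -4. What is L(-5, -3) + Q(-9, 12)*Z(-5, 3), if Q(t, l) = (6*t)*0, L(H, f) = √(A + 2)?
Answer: I*√14 ≈ 3.7417*I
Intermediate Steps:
A = -16 (A = 4*(-4) = -16)
Z(O, a) = 3*O (Z(O, a) = 2*O + O = 3*O)
L(H, f) = I*√14 (L(H, f) = √(-16 + 2) = √(-14) = I*√14)
Q(t, l) = 0
L(-5, -3) + Q(-9, 12)*Z(-5, 3) = I*√14 + 0*(3*(-5)) = I*√14 + 0*(-15) = I*√14 + 0 = I*√14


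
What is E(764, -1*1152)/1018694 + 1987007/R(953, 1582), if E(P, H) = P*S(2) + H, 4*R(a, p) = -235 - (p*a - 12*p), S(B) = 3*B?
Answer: -4045749270464/758365220259 ≈ -5.3348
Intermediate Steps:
R(a, p) = -235/4 + 3*p - a*p/4 (R(a, p) = (-235 - (p*a - 12*p))/4 = (-235 - (a*p - 12*p))/4 = (-235 - (-12*p + a*p))/4 = (-235 + (12*p - a*p))/4 = (-235 + 12*p - a*p)/4 = -235/4 + 3*p - a*p/4)
E(P, H) = H + 6*P (E(P, H) = P*(3*2) + H = P*6 + H = 6*P + H = H + 6*P)
E(764, -1*1152)/1018694 + 1987007/R(953, 1582) = (-1*1152 + 6*764)/1018694 + 1987007/(-235/4 + 3*1582 - ¼*953*1582) = (-1152 + 4584)*(1/1018694) + 1987007/(-235/4 + 4746 - 753823/2) = 3432*(1/1018694) + 1987007/(-1488897/4) = 1716/509347 + 1987007*(-4/1488897) = 1716/509347 - 7948028/1488897 = -4045749270464/758365220259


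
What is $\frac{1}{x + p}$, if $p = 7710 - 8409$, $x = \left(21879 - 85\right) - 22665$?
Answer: $- \frac{1}{1570} \approx -0.00063694$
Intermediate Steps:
$x = -871$ ($x = 21794 - 22665 = -871$)
$p = -699$ ($p = 7710 - 8409 = -699$)
$\frac{1}{x + p} = \frac{1}{-871 - 699} = \frac{1}{-1570} = - \frac{1}{1570}$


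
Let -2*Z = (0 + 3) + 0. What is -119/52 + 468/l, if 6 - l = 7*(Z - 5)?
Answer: 36415/5356 ≈ 6.7989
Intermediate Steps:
Z = -3/2 (Z = -((0 + 3) + 0)/2 = -(3 + 0)/2 = -½*3 = -3/2 ≈ -1.5000)
l = 103/2 (l = 6 - 7*(-3/2 - 5) = 6 - 7*(-13)/2 = 6 - 1*(-91/2) = 6 + 91/2 = 103/2 ≈ 51.500)
-119/52 + 468/l = -119/52 + 468/(103/2) = -119*1/52 + 468*(2/103) = -119/52 + 936/103 = 36415/5356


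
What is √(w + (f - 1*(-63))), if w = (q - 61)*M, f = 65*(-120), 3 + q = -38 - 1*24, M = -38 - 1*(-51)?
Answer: 25*I*√15 ≈ 96.825*I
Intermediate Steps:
M = 13 (M = -38 + 51 = 13)
q = -65 (q = -3 + (-38 - 1*24) = -3 + (-38 - 24) = -3 - 62 = -65)
f = -7800
w = -1638 (w = (-65 - 61)*13 = -126*13 = -1638)
√(w + (f - 1*(-63))) = √(-1638 + (-7800 - 1*(-63))) = √(-1638 + (-7800 + 63)) = √(-1638 - 7737) = √(-9375) = 25*I*√15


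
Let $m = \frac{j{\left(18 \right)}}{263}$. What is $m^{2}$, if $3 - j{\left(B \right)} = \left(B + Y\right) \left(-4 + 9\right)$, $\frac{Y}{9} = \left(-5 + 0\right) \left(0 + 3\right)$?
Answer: $\frac{345744}{69169} \approx 4.9985$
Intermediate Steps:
$Y = -135$ ($Y = 9 \left(-5 + 0\right) \left(0 + 3\right) = 9 \left(\left(-5\right) 3\right) = 9 \left(-15\right) = -135$)
$j{\left(B \right)} = 678 - 5 B$ ($j{\left(B \right)} = 3 - \left(B - 135\right) \left(-4 + 9\right) = 3 - \left(-135 + B\right) 5 = 3 - \left(-675 + 5 B\right) = 678 - 5 B$)
$m = \frac{588}{263}$ ($m = \frac{678 - 90}{263} = \left(678 - 90\right) \frac{1}{263} = 588 \cdot \frac{1}{263} = \frac{588}{263} \approx 2.2357$)
$m^{2} = \left(\frac{588}{263}\right)^{2} = \frac{345744}{69169}$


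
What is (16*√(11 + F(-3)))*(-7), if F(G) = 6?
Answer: -112*√17 ≈ -461.79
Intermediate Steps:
(16*√(11 + F(-3)))*(-7) = (16*√(11 + 6))*(-7) = (16*√17)*(-7) = -112*√17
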